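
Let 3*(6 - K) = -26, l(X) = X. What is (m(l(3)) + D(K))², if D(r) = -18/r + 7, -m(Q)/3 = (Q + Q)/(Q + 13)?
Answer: 167281/7744 ≈ 21.601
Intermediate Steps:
K = 44/3 (K = 6 - ⅓*(-26) = 6 + 26/3 = 44/3 ≈ 14.667)
m(Q) = -6*Q/(13 + Q) (m(Q) = -3*(Q + Q)/(Q + 13) = -3*2*Q/(13 + Q) = -6*Q/(13 + Q))
D(r) = 7 - 18/r
(m(l(3)) + D(K))² = (-6*3/(13 + 3) + (7 - 18/44/3))² = (-6*3/16 + (7 - 18*3/44))² = (-6*3*1/16 + (7 - 27/22))² = (-9/8 + 127/22)² = (409/88)² = 167281/7744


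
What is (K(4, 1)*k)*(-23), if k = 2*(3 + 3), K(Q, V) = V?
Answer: -276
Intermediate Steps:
k = 12 (k = 2*6 = 12)
(K(4, 1)*k)*(-23) = (1*12)*(-23) = 12*(-23) = -276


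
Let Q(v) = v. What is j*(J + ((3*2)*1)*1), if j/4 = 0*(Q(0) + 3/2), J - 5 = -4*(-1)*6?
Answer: 0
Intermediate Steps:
J = 29 (J = 5 - 4*(-1)*6 = 5 + 4*6 = 5 + 24 = 29)
j = 0 (j = 4*(0*(0 + 3/2)) = 4*(0*(3/2)) = 4*0 = 0)
j*(J + ((3*2)*1)*1) = 0*(29 + ((3*2)*1)*1) = 0*(29 + (6*1)*1) = 0*(29 + 6*1) = 0*(29 + 6) = 0*35 = 0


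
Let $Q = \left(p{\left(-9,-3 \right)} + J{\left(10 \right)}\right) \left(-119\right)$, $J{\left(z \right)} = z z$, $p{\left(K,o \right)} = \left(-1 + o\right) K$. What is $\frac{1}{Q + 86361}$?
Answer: $\frac{1}{70177} \approx 1.425 \cdot 10^{-5}$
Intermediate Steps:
$p{\left(K,o \right)} = K \left(-1 + o\right)$
$J{\left(z \right)} = z^{2}$
$Q = -16184$ ($Q = \left(- 9 \left(-1 - 3\right) + 10^{2}\right) \left(-119\right) = \left(\left(-9\right) \left(-4\right) + 100\right) \left(-119\right) = \left(36 + 100\right) \left(-119\right) = 136 \left(-119\right) = -16184$)
$\frac{1}{Q + 86361} = \frac{1}{-16184 + 86361} = \frac{1}{70177}$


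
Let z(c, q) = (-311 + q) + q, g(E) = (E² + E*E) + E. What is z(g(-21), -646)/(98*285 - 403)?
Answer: -1603/27527 ≈ -0.058234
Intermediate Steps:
g(E) = E + 2*E² (g(E) = (E² + E²) + E = 2*E² + E = E + 2*E²)
z(c, q) = -311 + 2*q
z(g(-21), -646)/(98*285 - 403) = (-311 + 2*(-646))/(98*285 - 403) = (-311 - 1292)/(27930 - 403) = -1603/27527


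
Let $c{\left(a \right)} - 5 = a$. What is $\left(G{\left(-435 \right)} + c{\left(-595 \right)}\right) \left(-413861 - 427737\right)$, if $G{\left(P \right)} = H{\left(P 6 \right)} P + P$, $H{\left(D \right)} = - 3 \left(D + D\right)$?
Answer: $5733912373750$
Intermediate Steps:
$c{\left(a \right)} = 5 + a$
$H{\left(D \right)} = - 6 D$ ($H{\left(D \right)} = - 3 \cdot 2 D = - 6 D$)
$G{\left(P \right)} = P - 36 P^{2}$ ($G{\left(P \right)} = - 6 P 6 P + P = - 6 \cdot 6 P P + P = - 36 P P + P = - 36 P^{2} + P = P - 36 P^{2}$)
$\left(G{\left(-435 \right)} + c{\left(-595 \right)}\right) \left(-413861 - 427737\right) = \left(- 435 \left(1 - -15660\right) + \left(5 - 595\right)\right) \left(-413861 - 427737\right) = \left(- 435 \left(1 + 15660\right) - 590\right) \left(-841598\right) = \left(\left(-435\right) 15661 - 590\right) \left(-841598\right) = \left(-6812535 - 590\right) \left(-841598\right) = \left(-6813125\right) \left(-841598\right) = 5733912373750$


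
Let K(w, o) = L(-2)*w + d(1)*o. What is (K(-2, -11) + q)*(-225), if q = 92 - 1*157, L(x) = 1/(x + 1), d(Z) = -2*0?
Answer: 14175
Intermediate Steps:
d(Z) = 0
L(x) = 1/(1 + x)
q = -65 (q = 92 - 157 = -65)
K(w, o) = -w (K(w, o) = w/(1 - 2) + 0*o = w/(-1) + 0 = -w + 0 = -w)
(K(-2, -11) + q)*(-225) = (-1*(-2) - 65)*(-225) = (2 - 65)*(-225) = -63*(-225) = 14175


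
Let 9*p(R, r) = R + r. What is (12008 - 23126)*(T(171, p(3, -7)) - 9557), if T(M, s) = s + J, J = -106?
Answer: 322314526/3 ≈ 1.0744e+8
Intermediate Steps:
p(R, r) = R/9 + r/9 (p(R, r) = (R + r)/9 = R/9 + r/9)
T(M, s) = -106 + s (T(M, s) = s - 106 = -106 + s)
(12008 - 23126)*(T(171, p(3, -7)) - 9557) = (12008 - 23126)*((-106 + ((⅑)*3 + (⅑)*(-7))) - 9557) = -11118*((-106 + (⅓ - 7/9)) - 9557) = -11118*((-106 - 4/9) - 9557) = -11118*(-958/9 - 9557) = -11118*(-86971/9) = 322314526/3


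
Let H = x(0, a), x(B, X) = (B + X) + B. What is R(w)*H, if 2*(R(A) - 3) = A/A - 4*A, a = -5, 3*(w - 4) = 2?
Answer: 175/6 ≈ 29.167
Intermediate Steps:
w = 14/3 (w = 4 + (⅓)*2 = 4 + ⅔ = 14/3 ≈ 4.6667)
x(B, X) = X + 2*B
R(A) = 7/2 - 2*A (R(A) = 3 + (A/A - 4*A)/2 = 3 + (1 - 4*A)/2 = 3 + (½ - 2*A) = 7/2 - 2*A)
H = -5 (H = -5 + 2*0 = -5 + 0 = -5)
R(w)*H = (7/2 - 2*14/3)*(-5) = (7/2 - 28/3)*(-5) = -35/6*(-5) = 175/6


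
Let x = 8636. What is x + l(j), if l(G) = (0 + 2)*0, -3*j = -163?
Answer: 8636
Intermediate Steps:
j = 163/3 (j = -⅓*(-163) = 163/3 ≈ 54.333)
l(G) = 0 (l(G) = 2*0 = 0)
x + l(j) = 8636 + 0 = 8636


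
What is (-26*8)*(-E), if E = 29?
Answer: 6032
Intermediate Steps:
(-26*8)*(-E) = (-26*8)*(-1*29) = -208*(-29) = 6032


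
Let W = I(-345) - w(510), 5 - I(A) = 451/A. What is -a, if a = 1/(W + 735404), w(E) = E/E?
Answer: -345/253716211 ≈ -1.3598e-6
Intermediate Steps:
I(A) = 5 - 451/A
w(E) = 1
W = 1831/345 (W = (5 - 451/(-345)) - 1*1 = (5 - 451*(-1/345)) - 1 = (5 + 451/345) - 1 = 2176/345 - 1 = 1831/345 ≈ 5.3072)
a = 345/253716211 (a = 1/(1831/345 + 735404) = 1/(253716211/345) = 345/253716211 ≈ 1.3598e-6)
-a = -1*345/253716211 = -345/253716211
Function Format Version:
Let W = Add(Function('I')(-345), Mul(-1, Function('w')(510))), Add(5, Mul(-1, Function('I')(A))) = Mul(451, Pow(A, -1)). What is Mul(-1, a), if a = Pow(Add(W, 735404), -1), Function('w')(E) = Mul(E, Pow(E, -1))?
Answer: Rational(-345, 253716211) ≈ -1.3598e-6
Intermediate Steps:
Function('I')(A) = Add(5, Mul(-451, Pow(A, -1))) (Function('I')(A) = Add(5, Mul(-1, Mul(451, Pow(A, -1)))) = Add(5, Mul(-451, Pow(A, -1))))
Function('w')(E) = 1
W = Rational(1831, 345) (W = Add(Add(5, Mul(-451, Pow(-345, -1))), Mul(-1, 1)) = Add(Add(5, Mul(-451, Rational(-1, 345))), -1) = Add(Add(5, Rational(451, 345)), -1) = Add(Rational(2176, 345), -1) = Rational(1831, 345) ≈ 5.3072)
a = Rational(345, 253716211) (a = Pow(Add(Rational(1831, 345), 735404), -1) = Pow(Rational(253716211, 345), -1) = Rational(345, 253716211) ≈ 1.3598e-6)
Mul(-1, a) = Mul(-1, Rational(345, 253716211)) = Rational(-345, 253716211)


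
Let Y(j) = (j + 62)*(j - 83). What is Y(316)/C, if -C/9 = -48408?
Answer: 1631/8068 ≈ 0.20216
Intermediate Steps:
Y(j) = (-83 + j)*(62 + j) (Y(j) = (62 + j)*(-83 + j) = (-83 + j)*(62 + j))
C = 435672 (C = -9*(-48408) = 435672)
Y(316)/C = (-5146 + 316**2 - 21*316)/435672 = (-5146 + 99856 - 6636)*(1/435672) = 88074*(1/435672) = 1631/8068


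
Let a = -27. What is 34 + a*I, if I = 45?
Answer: -1181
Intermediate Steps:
34 + a*I = 34 - 27*45 = 34 - 1215 = -1181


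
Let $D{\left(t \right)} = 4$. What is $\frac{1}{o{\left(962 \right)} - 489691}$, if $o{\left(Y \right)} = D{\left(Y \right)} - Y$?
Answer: $- \frac{1}{490649} \approx -2.0381 \cdot 10^{-6}$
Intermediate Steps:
$o{\left(Y \right)} = 4 - Y$
$\frac{1}{o{\left(962 \right)} - 489691} = \frac{1}{\left(4 - 962\right) - 489691} = \frac{1}{-958 - 489691} = \frac{1}{-490649} = - \frac{1}{490649}$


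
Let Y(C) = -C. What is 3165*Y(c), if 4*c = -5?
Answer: 15825/4 ≈ 3956.3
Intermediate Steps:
c = -5/4 (c = (1/4)*(-5) = -5/4 ≈ -1.2500)
3165*Y(c) = 3165*(-1*(-5/4)) = 3165*(5/4) = 15825/4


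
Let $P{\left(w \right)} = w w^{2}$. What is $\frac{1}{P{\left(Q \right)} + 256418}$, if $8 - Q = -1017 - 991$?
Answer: $\frac{1}{8193796514} \approx 1.2204 \cdot 10^{-10}$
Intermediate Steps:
$Q = 2016$ ($Q = 8 - \left(-1017 - 991\right) = 8 - -2008 = 8 + 2008 = 2016$)
$P{\left(w \right)} = w^{3}$
$\frac{1}{P{\left(Q \right)} + 256418} = \frac{1}{2016^{3} + 256418} = \frac{1}{8193540096 + 256418} = \frac{1}{8193796514}$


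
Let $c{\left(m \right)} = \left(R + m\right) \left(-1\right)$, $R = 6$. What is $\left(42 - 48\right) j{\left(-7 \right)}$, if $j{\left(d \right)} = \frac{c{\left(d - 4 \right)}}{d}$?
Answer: $\frac{30}{7} \approx 4.2857$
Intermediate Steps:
$c{\left(m \right)} = -6 - m$ ($c{\left(m \right)} = \left(6 + m\right) \left(-1\right) = -6 - m$)
$j{\left(d \right)} = \frac{-2 - d}{d}$ ($j{\left(d \right)} = \frac{-6 - \left(d - 4\right)}{d} = \frac{-6 - \left(-4 + d\right)}{d} = \frac{-2 - d}{d}$)
$\left(42 - 48\right) j{\left(-7 \right)} = \left(42 - 48\right) \frac{-2 - -7}{-7} = - 6 \left(- \frac{-2 + 7}{7}\right) = - 6 \left(\left(- \frac{1}{7}\right) 5\right) = \left(-6\right) \left(- \frac{5}{7}\right) = \frac{30}{7}$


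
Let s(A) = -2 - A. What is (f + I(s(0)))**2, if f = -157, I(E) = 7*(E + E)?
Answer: 34225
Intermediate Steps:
I(E) = 14*E (I(E) = 7*(2*E) = 14*E)
(f + I(s(0)))**2 = (-157 + 14*(-2 - 1*0))**2 = (-157 + 14*(-2 + 0))**2 = (-157 + 14*(-2))**2 = (-157 - 28)**2 = (-185)**2 = 34225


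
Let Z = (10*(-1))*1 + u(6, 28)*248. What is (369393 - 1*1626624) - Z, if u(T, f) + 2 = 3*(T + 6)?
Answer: -1265653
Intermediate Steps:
u(T, f) = 16 + 3*T (u(T, f) = -2 + 3*(T + 6) = -2 + 3*(6 + T) = -2 + (18 + 3*T) = 16 + 3*T)
Z = 8422 (Z = (10*(-1))*1 + (16 + 3*6)*248 = -10*1 + (16 + 18)*248 = -10 + 34*248 = -10 + 8432 = 8422)
(369393 - 1*1626624) - Z = (369393 - 1*1626624) - 1*8422 = (369393 - 1626624) - 8422 = -1257231 - 8422 = -1265653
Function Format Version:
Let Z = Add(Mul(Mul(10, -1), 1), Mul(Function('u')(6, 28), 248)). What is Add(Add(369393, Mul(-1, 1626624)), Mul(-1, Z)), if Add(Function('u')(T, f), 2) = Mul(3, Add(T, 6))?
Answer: -1265653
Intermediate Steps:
Function('u')(T, f) = Add(16, Mul(3, T)) (Function('u')(T, f) = Add(-2, Mul(3, Add(T, 6))) = Add(-2, Mul(3, Add(6, T))) = Add(-2, Add(18, Mul(3, T))) = Add(16, Mul(3, T)))
Z = 8422 (Z = Add(Mul(Mul(10, -1), 1), Mul(Add(16, Mul(3, 6)), 248)) = Add(Mul(-10, 1), Mul(Add(16, 18), 248)) = Add(-10, Mul(34, 248)) = Add(-10, 8432) = 8422)
Add(Add(369393, Mul(-1, 1626624)), Mul(-1, Z)) = Add(Add(369393, Mul(-1, 1626624)), Mul(-1, 8422)) = Add(Add(369393, -1626624), -8422) = Add(-1257231, -8422) = -1265653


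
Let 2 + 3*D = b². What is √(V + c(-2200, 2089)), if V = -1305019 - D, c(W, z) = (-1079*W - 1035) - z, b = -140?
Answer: √9532119/3 ≈ 1029.1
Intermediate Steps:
D = 19598/3 (D = -⅔ + (⅓)*(-140)² = -⅔ + (⅓)*19600 = -⅔ + 19600/3 = 19598/3 ≈ 6532.7)
c(W, z) = -1035 - z - 1079*W (c(W, z) = (-1035 - 1079*W) - z = -1035 - z - 1079*W)
V = -3934655/3 (V = -1305019 - 1*19598/3 = -1305019 - 19598/3 = -3934655/3 ≈ -1.3116e+6)
√(V + c(-2200, 2089)) = √(-3934655/3 + (-1035 - 1*2089 - 1079*(-2200))) = √(-3934655/3 + (-1035 - 2089 + 2373800)) = √(-3934655/3 + 2370676) = √(3177373/3) = √9532119/3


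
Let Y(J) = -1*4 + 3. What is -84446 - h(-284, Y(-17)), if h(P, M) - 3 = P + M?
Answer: -84164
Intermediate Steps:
Y(J) = -1 (Y(J) = -4 + 3 = -1)
h(P, M) = 3 + M + P (h(P, M) = 3 + (P + M) = 3 + (M + P) = 3 + M + P)
-84446 - h(-284, Y(-17)) = -84446 - (3 - 1 - 284) = -84446 - 1*(-282) = -84446 + 282 = -84164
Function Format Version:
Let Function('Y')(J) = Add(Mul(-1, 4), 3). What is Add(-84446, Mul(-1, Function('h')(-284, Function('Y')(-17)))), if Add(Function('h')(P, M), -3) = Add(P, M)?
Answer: -84164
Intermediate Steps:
Function('Y')(J) = -1 (Function('Y')(J) = Add(-4, 3) = -1)
Function('h')(P, M) = Add(3, M, P) (Function('h')(P, M) = Add(3, Add(P, M)) = Add(3, Add(M, P)) = Add(3, M, P))
Add(-84446, Mul(-1, Function('h')(-284, Function('Y')(-17)))) = Add(-84446, Mul(-1, Add(3, -1, -284))) = Add(-84446, Mul(-1, -282)) = Add(-84446, 282) = -84164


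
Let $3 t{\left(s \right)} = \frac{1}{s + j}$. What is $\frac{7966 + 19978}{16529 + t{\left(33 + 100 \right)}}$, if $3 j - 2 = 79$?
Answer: $\frac{13413120}{7933921} \approx 1.6906$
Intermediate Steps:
$j = 27$ ($j = \frac{2}{3} + \frac{1}{3} \cdot 79 = \frac{2}{3} + \frac{79}{3} = 27$)
$t{\left(s \right)} = \frac{1}{3 \left(27 + s\right)}$ ($t{\left(s \right)} = \frac{1}{3 \left(s + 27\right)} = \frac{1}{3 \left(27 + s\right)}$)
$\frac{7966 + 19978}{16529 + t{\left(33 + 100 \right)}} = \frac{7966 + 19978}{16529 + \frac{1}{3 \left(27 + \left(33 + 100\right)\right)}} = \frac{27944}{16529 + \frac{1}{3 \left(27 + 133\right)}} = \frac{27944}{16529 + \frac{1}{3 \cdot 160}} = \frac{27944}{16529 + \frac{1}{3} \cdot \frac{1}{160}} = \frac{27944}{16529 + \frac{1}{480}} = \frac{27944}{\frac{7933921}{480}} = 27944 \cdot \frac{480}{7933921} = \frac{13413120}{7933921}$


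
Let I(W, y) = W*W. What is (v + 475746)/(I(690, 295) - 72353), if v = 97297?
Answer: 573043/403747 ≈ 1.4193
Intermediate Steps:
I(W, y) = W²
(v + 475746)/(I(690, 295) - 72353) = (97297 + 475746)/(690² - 72353) = 573043/(476100 - 72353) = 573043/403747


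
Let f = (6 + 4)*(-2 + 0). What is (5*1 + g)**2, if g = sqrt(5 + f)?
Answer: (5 + I*sqrt(15))**2 ≈ 10.0 + 38.73*I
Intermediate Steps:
f = -20 (f = 10*(-2) = -20)
g = I*sqrt(15) (g = sqrt(5 - 20) = sqrt(-15) = I*sqrt(15) ≈ 3.873*I)
(5*1 + g)**2 = (5*1 + I*sqrt(15))**2 = (5 + I*sqrt(15))**2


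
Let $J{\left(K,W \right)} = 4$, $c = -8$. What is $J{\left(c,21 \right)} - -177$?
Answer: $181$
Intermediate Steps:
$J{\left(c,21 \right)} - -177 = 4 - -177 = 4 + 177 = 181$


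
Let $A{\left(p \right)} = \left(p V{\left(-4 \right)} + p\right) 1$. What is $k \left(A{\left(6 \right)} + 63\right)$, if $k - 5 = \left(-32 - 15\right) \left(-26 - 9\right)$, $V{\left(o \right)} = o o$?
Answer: $272250$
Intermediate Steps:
$V{\left(o \right)} = o^{2}$
$A{\left(p \right)} = 17 p$ ($A{\left(p \right)} = \left(p \left(-4\right)^{2} + p\right) 1 = \left(p 16 + p\right) 1 = \left(16 p + p\right) 1 = 17 p 1 = 17 p$)
$k = 1650$ ($k = 5 + \left(-32 - 15\right) \left(-26 - 9\right) = 5 - -1645 = 5 + 1645 = 1650$)
$k \left(A{\left(6 \right)} + 63\right) = 1650 \left(17 \cdot 6 + 63\right) = 1650 \left(102 + 63\right) = 1650 \cdot 165 = 272250$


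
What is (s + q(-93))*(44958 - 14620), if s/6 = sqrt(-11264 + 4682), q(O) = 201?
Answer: 6097938 + 182028*I*sqrt(6582) ≈ 6.0979e+6 + 1.4768e+7*I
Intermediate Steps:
s = 6*I*sqrt(6582) (s = 6*sqrt(-11264 + 4682) = 6*sqrt(-6582) = 6*(I*sqrt(6582)) = 6*I*sqrt(6582) ≈ 486.78*I)
(s + q(-93))*(44958 - 14620) = (6*I*sqrt(6582) + 201)*(44958 - 14620) = (201 + 6*I*sqrt(6582))*30338 = 6097938 + 182028*I*sqrt(6582)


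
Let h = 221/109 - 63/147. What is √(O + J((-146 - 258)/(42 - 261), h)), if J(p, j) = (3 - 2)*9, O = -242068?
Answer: I*√242059 ≈ 492.0*I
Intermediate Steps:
h = 1220/763 (h = 221*(1/109) - 63*1/147 = 221/109 - 3/7 = 1220/763 ≈ 1.5990)
J(p, j) = 9 (J(p, j) = 1*9 = 9)
√(O + J((-146 - 258)/(42 - 261), h)) = √(-242068 + 9) = √(-242059) = I*√242059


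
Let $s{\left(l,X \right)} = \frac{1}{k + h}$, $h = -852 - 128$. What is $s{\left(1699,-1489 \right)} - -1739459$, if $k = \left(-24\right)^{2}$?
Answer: $\frac{702741435}{404} \approx 1.7395 \cdot 10^{6}$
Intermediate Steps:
$h = -980$
$k = 576$
$s{\left(l,X \right)} = - \frac{1}{404}$ ($s{\left(l,X \right)} = \frac{1}{576 - 980} = \frac{1}{-404} = - \frac{1}{404}$)
$s{\left(1699,-1489 \right)} - -1739459 = - \frac{1}{404} - -1739459 = - \frac{1}{404} + 1739459 = \frac{702741435}{404}$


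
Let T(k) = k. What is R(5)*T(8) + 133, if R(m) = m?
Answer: 173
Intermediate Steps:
R(5)*T(8) + 133 = 5*8 + 133 = 40 + 133 = 173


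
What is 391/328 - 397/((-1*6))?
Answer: 66281/984 ≈ 67.359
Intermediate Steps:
391/328 - 397/((-1*6)) = 391*(1/328) - 397/(-6) = 391/328 - 397*(-⅙) = 391/328 + 397/6 = 66281/984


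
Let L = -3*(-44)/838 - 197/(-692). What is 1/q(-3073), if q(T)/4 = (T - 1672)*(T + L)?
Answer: 72487/4227235037805 ≈ 1.7148e-8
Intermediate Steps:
L = 128215/289948 (L = 132*(1/838) - 197*(-1/692) = 66/419 + 197/692 = 128215/289948 ≈ 0.44220)
q(T) = 4*(-1672 + T)*(128215/289948 + T) (q(T) = 4*((T - 1672)*(T + 128215/289948)) = 4*((-1672 + T)*(128215/289948 + T)) = 4*(-1672 + T)*(128215/289948 + T))
1/q(-3073) = 1/(-214375480/72487 + 4*(-3073)² - 484664841/72487*(-3073)) = 1/(-214375480/72487 + 4*9443329 + 1489375056393/72487) = 1/(-214375480/72487 + 37773316 + 1489375056393/72487) = 1/(4227235037805/72487) = 72487/4227235037805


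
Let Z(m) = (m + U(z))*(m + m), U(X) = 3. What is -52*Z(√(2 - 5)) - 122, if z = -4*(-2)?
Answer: 190 - 312*I*√3 ≈ 190.0 - 540.4*I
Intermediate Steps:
z = 8
Z(m) = 2*m*(3 + m) (Z(m) = (m + 3)*(m + m) = (3 + m)*(2*m) = 2*m*(3 + m))
-52*Z(√(2 - 5)) - 122 = -104*√(2 - 5)*(3 + √(2 - 5)) - 122 = -104*√(-3)*(3 + √(-3)) - 122 = -104*I*√3*(3 + I*√3) - 122 = -122 - 104*I*√3*(3 + I*√3)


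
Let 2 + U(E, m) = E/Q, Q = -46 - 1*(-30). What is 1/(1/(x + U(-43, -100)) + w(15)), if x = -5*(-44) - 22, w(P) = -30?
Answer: -3179/95354 ≈ -0.033339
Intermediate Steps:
Q = -16 (Q = -46 + 30 = -16)
U(E, m) = -2 - E/16 (U(E, m) = -2 + E/(-16) = -2 + E*(-1/16) = -2 - E/16)
x = 198 (x = 220 - 22 = 198)
1/(1/(x + U(-43, -100)) + w(15)) = 1/(1/(198 + (-2 - 1/16*(-43))) - 30) = 1/(1/(198 + (-2 + 43/16)) - 30) = 1/(1/(198 + 11/16) - 30) = 1/(1/(3179/16) - 30) = 1/(16/3179 - 30) = 1/(-95354/3179) = -3179/95354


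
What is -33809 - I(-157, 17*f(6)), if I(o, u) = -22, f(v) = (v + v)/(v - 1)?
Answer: -33787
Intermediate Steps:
f(v) = 2*v/(-1 + v) (f(v) = (2*v)/(-1 + v) = 2*v/(-1 + v))
-33809 - I(-157, 17*f(6)) = -33809 - 1*(-22) = -33809 + 22 = -33787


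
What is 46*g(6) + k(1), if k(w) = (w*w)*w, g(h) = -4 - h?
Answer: -459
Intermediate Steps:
k(w) = w³ (k(w) = w²*w = w³)
46*g(6) + k(1) = 46*(-4 - 1*6) + 1³ = 46*(-4 - 6) + 1 = 46*(-10) + 1 = -460 + 1 = -459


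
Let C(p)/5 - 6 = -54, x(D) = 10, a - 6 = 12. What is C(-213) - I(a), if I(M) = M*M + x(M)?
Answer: -574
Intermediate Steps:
a = 18 (a = 6 + 12 = 18)
C(p) = -240 (C(p) = 30 + 5*(-54) = 30 - 270 = -240)
I(M) = 10 + M² (I(M) = M*M + 10 = M² + 10 = 10 + M²)
C(-213) - I(a) = -240 - (10 + 18²) = -240 - (10 + 324) = -240 - 1*334 = -240 - 334 = -574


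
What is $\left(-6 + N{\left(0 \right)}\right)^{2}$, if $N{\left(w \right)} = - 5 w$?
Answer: $36$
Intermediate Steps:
$\left(-6 + N{\left(0 \right)}\right)^{2} = \left(-6 - 0\right)^{2} = \left(-6 + 0\right)^{2} = \left(-6\right)^{2} = 36$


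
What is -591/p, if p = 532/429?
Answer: -253539/532 ≈ -476.58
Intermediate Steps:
p = 532/429 (p = 532*(1/429) = 532/429 ≈ 1.2401)
-591/p = -591/532/429 = -591*429/532 = -253539/532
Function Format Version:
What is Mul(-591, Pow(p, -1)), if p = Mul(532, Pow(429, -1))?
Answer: Rational(-253539, 532) ≈ -476.58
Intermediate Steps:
p = Rational(532, 429) (p = Mul(532, Rational(1, 429)) = Rational(532, 429) ≈ 1.2401)
Mul(-591, Pow(p, -1)) = Mul(-591, Pow(Rational(532, 429), -1)) = Mul(-591, Rational(429, 532)) = Rational(-253539, 532)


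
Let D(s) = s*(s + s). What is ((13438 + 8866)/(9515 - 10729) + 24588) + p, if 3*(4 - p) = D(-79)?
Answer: 37172002/1821 ≈ 20413.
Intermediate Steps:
D(s) = 2*s**2 (D(s) = s*(2*s) = 2*s**2)
p = -12470/3 (p = 4 - 2*(-79)**2/3 = 4 - 2*6241/3 = 4 - 1/3*12482 = 4 - 12482/3 = -12470/3 ≈ -4156.7)
((13438 + 8866)/(9515 - 10729) + 24588) + p = ((13438 + 8866)/(9515 - 10729) + 24588) - 12470/3 = (22304/(-1214) + 24588) - 12470/3 = (22304*(-1/1214) + 24588) - 12470/3 = (-11152/607 + 24588) - 12470/3 = 14913764/607 - 12470/3 = 37172002/1821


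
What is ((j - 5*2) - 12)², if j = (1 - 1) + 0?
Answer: 484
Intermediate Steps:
j = 0 (j = 0 + 0 = 0)
((j - 5*2) - 12)² = ((0 - 5*2) - 12)² = ((0 - 10) - 12)² = (-10 - 12)² = (-22)² = 484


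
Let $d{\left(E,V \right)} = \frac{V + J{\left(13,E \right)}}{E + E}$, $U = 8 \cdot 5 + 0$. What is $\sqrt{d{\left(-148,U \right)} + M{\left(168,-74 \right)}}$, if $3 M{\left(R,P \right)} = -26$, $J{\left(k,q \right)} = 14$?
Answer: $\frac{i \sqrt{436119}}{222} \approx 2.9747 i$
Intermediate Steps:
$M{\left(R,P \right)} = - \frac{26}{3}$ ($M{\left(R,P \right)} = \frac{1}{3} \left(-26\right) = - \frac{26}{3}$)
$U = 40$ ($U = 40 + 0 = 40$)
$d{\left(E,V \right)} = \frac{14 + V}{2 E}$ ($d{\left(E,V \right)} = \frac{V + 14}{E + E} = \frac{14 + V}{2 E}$)
$\sqrt{d{\left(-148,U \right)} + M{\left(168,-74 \right)}} = \sqrt{\frac{14 + 40}{2 \left(-148\right)} - \frac{26}{3}} = \sqrt{\frac{1}{2} \left(- \frac{1}{148}\right) 54 - \frac{26}{3}} = \sqrt{- \frac{27}{148} - \frac{26}{3}} = \sqrt{- \frac{3929}{444}} = \frac{i \sqrt{436119}}{222}$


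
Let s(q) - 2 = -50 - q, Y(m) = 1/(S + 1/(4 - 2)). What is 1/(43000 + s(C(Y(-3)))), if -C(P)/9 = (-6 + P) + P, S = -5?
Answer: 1/42894 ≈ 2.3313e-5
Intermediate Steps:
Y(m) = -2/9 (Y(m) = 1/(-5 + 1/(4 - 2)) = 1/(-5 + 1/2) = 1/(-9/2) = -2/9)
C(P) = 54 - 18*P (C(P) = -9*((-6 + P) + P) = -9*(-6 + 2*P) = 54 - 18*P)
s(q) = -48 - q (s(q) = 2 + (-50 - q) = -48 - q)
1/(43000 + s(C(Y(-3)))) = 1/(43000 + (-48 - (54 - 18*(-2/9)))) = 1/(43000 + (-48 - (54 + 4))) = 1/(43000 + (-48 - 1*58)) = 1/(43000 + (-48 - 58)) = 1/(43000 - 106) = 1/42894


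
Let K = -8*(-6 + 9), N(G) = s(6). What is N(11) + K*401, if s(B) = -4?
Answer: -9628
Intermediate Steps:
N(G) = -4
K = -24 (K = -8*3 = -24)
N(11) + K*401 = -4 - 24*401 = -4 - 9624 = -9628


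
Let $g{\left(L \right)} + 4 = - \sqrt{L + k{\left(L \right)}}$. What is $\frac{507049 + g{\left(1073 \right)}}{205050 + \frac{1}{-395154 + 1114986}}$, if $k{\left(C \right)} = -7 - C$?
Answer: $\frac{52141030920}{21085935943} - \frac{719832 i \sqrt{7}}{147601551601} \approx 2.4728 - 1.2903 \cdot 10^{-5} i$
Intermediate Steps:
$g{\left(L \right)} = -4 - i \sqrt{7}$ ($g{\left(L \right)} = -4 - \sqrt{L - \left(7 + L\right)} = -4 - \sqrt{-7} = -4 - i \sqrt{7}$)
$\frac{507049 + g{\left(1073 \right)}}{205050 + \frac{1}{-395154 + 1114986}} = \frac{507049 - \left(4 + i \sqrt{7}\right)}{205050 + \frac{1}{-395154 + 1114986}} = \frac{507045 - i \sqrt{7}}{205050 + \frac{1}{719832}} = \frac{507045 - i \sqrt{7}}{\frac{147601551601}{719832}} = \left(507045 - i \sqrt{7}\right) \frac{719832}{147601551601} = \frac{52141030920}{21085935943} - \frac{719832 i \sqrt{7}}{147601551601}$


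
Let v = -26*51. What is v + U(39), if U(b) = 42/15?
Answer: -6616/5 ≈ -1323.2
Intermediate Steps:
U(b) = 14/5 (U(b) = 42*(1/15) = 14/5)
v = -1326
v + U(39) = -1326 + 14/5 = -6616/5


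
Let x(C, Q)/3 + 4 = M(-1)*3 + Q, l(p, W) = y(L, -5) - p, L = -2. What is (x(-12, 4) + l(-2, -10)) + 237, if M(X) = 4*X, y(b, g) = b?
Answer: 201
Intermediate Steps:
l(p, W) = -2 - p
x(C, Q) = -48 + 3*Q (x(C, Q) = -12 + 3*((4*(-1))*3 + Q) = -12 + 3*(-4*3 + Q) = -12 + 3*(-12 + Q) = -12 + (-36 + 3*Q) = -48 + 3*Q)
(x(-12, 4) + l(-2, -10)) + 237 = ((-48 + 3*4) + (-2 - 1*(-2))) + 237 = ((-48 + 12) + (-2 + 2)) + 237 = (-36 + 0) + 237 = -36 + 237 = 201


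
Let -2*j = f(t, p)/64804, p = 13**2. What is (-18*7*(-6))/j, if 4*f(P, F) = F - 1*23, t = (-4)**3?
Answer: -195967296/73 ≈ -2.6845e+6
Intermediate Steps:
p = 169
t = -64
f(P, F) = -23/4 + F/4 (f(P, F) = (F - 1*23)/4 = (F - 23)/4 = (-23 + F)/4 = -23/4 + F/4)
j = -73/259216 (j = -(-23/4 + (1/4)*169)/(2*64804) = -(-23/4 + 169/4)/(2*64804) = -73/(4*64804) = -1/2*73/129608 = -73/259216 ≈ -0.00028162)
(-18*7*(-6))/j = (-18*7*(-6))/(-73/259216) = -126*(-6)*(-259216/73) = 756*(-259216/73) = -195967296/73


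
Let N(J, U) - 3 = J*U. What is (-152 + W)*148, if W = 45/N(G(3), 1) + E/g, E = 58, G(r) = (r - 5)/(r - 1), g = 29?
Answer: -18870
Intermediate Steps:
G(r) = (-5 + r)/(-1 + r)
N(J, U) = 3 + J*U
W = 49/2 (W = 45/(3 + ((-5 + 3)/(-1 + 3))*1) + 58/29 = 45/(3 + (-2/2)*1) + 58*(1/29) = 45/(3 + ((1/2)*(-2))*1) + 2 = 45/(3 - 1*1) + 2 = 45/(3 - 1) + 2 = 45/2 + 2 = 49/2 ≈ 24.500)
(-152 + W)*148 = (-152 + 49/2)*148 = -255/2*148 = -18870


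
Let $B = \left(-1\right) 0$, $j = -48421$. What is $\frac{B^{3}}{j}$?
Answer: $0$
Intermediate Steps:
$B = 0$
$\frac{B^{3}}{j} = \frac{0^{3}}{-48421} = 0 \left(- \frac{1}{48421}\right) = 0$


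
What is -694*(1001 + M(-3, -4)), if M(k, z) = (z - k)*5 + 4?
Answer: -694000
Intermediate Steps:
M(k, z) = 4 - 5*k + 5*z (M(k, z) = (-5*k + 5*z) + 4 = 4 - 5*k + 5*z)
-694*(1001 + M(-3, -4)) = -694*(1001 + (4 - 5*(-3) + 5*(-4))) = -694*(1001 + (4 + 15 - 20)) = -694*(1001 - 1) = -694*1000 = -694000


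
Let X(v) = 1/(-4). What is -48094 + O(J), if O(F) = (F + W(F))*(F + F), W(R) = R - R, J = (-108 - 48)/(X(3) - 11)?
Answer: -10734622/225 ≈ -47709.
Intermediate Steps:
X(v) = -1/4
J = 208/15 (J = (-108 - 48)/(-1/4 - 11) = -156/(-45/4) = -156*(-4/45) = 208/15 ≈ 13.867)
W(R) = 0
O(F) = 2*F**2 (O(F) = (F + 0)*(F + F) = F*(2*F) = 2*F**2)
-48094 + O(J) = -48094 + 2*(208/15)**2 = -48094 + 2*(43264/225) = -48094 + 86528/225 = -10734622/225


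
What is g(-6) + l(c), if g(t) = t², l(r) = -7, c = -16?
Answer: 29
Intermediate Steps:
g(-6) + l(c) = (-6)² - 7 = 36 - 7 = 29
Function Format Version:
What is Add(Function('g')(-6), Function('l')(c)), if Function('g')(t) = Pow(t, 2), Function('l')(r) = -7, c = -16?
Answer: 29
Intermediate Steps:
Add(Function('g')(-6), Function('l')(c)) = Add(Pow(-6, 2), -7) = Add(36, -7) = 29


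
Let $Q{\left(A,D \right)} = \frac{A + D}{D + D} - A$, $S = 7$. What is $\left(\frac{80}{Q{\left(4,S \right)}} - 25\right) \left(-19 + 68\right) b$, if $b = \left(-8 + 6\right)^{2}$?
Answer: $- \frac{88004}{9} \approx -9778.2$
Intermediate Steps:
$Q{\left(A,D \right)} = - A + \frac{A + D}{2 D}$ ($Q{\left(A,D \right)} = \frac{A + D}{2 D} - A = - A + \frac{A + D}{2 D}$)
$b = 4$ ($b = \left(-2\right)^{2} = 4$)
$\left(\frac{80}{Q{\left(4,S \right)}} - 25\right) \left(-19 + 68\right) b = \left(\frac{80}{\frac{1}{2} - 4 + \frac{1}{2} \cdot 4 \cdot \frac{1}{7}} - 25\right) \left(-19 + 68\right) 4 = \left(\frac{80}{\frac{1}{2} - 4 + \frac{1}{2} \cdot 4 \cdot \frac{1}{7}} - 25\right) 49 \cdot 4 = \left(\frac{80}{\frac{1}{2} - 4 + \frac{2}{7}} - 25\right) 49 \cdot 4 = \left(\frac{80}{- \frac{45}{14}} - 25\right) 49 \cdot 4 = \left(80 \left(- \frac{14}{45}\right) - 25\right) 49 \cdot 4 = \left(- \frac{224}{9} - 25\right) 49 \cdot 4 = \left(- \frac{449}{9}\right) 49 \cdot 4 = \left(- \frac{22001}{9}\right) 4 = - \frac{88004}{9}$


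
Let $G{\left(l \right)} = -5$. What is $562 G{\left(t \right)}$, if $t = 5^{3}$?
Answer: $-2810$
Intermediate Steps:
$t = 125$
$562 G{\left(t \right)} = 562 \left(-5\right) = -2810$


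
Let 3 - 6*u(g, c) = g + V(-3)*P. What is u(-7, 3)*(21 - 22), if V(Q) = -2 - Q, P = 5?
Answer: -⅚ ≈ -0.83333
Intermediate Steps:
u(g, c) = -⅓ - g/6 (u(g, c) = ½ - (g + (-2 - 1*(-3))*5)/6 = ½ - (g + (-2 + 3)*5)/6 = ½ - (g + 1*5)/6 = ½ - (g + 5)/6 = ½ - (5 + g)/6 = ½ + (-⅚ - g/6) = -⅓ - g/6)
u(-7, 3)*(21 - 22) = (-⅓ - ⅙*(-7))*(21 - 22) = (-⅓ + 7/6)*(-1) = (⅚)*(-1) = -⅚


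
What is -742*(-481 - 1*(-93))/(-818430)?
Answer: -143948/409215 ≈ -0.35177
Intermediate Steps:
-742*(-481 - 1*(-93))/(-818430) = -742*(-481 + 93)*(-1/818430) = -742*(-388)*(-1/818430) = 287896*(-1/818430) = -143948/409215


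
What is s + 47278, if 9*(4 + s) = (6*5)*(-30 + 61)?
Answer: 142132/3 ≈ 47377.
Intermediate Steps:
s = 298/3 (s = -4 + ((6*5)*(-30 + 61))/9 = -4 + (30*31)/9 = -4 + (⅑)*930 = -4 + 310/3 = 298/3 ≈ 99.333)
s + 47278 = 298/3 + 47278 = 142132/3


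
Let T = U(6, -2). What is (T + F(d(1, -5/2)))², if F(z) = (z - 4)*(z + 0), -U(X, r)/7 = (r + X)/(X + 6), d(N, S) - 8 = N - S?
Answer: 1014049/144 ≈ 7042.0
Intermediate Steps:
d(N, S) = 8 + N - S (d(N, S) = 8 + (N - S) = 8 + N - S)
U(X, r) = -7*(X + r)/(6 + X) (U(X, r) = -7*(r + X)/(X + 6) = -7*(X + r)/(6 + X))
T = -7/3 (T = 7*(-1*6 - 1*(-2))/(6 + 6) = 7*(-6 + 2)/12 = 7*(1/12)*(-4) = -7/3 ≈ -2.3333)
F(z) = z*(-4 + z) (F(z) = (-4 + z)*z = z*(-4 + z))
(T + F(d(1, -5/2)))² = (-7/3 + (8 + 1 - (-5)/2)*(-4 + (8 + 1 - (-5)/2)))² = (-7/3 + (8 + 1 - 1*(-5/2))*(-4 + (8 + 1 - 1*(-5/2))))² = (-7/3 + (8 + 1 + 5/2)*(-4 + (8 + 1 + 5/2)))² = (-7/3 + 23*(-4 + 23/2)/2)² = (-7/3 + (23/2)*(15/2))² = (-7/3 + 345/4)² = (1007/12)² = 1014049/144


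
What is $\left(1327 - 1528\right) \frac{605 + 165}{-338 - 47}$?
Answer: $402$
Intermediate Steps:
$\left(1327 - 1528\right) \frac{605 + 165}{-338 - 47} = - 201 \frac{770}{-385} = - 201 \cdot 770 \left(- \frac{1}{385}\right) = \left(-201\right) \left(-2\right) = 402$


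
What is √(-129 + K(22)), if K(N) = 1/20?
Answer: I*√12895/10 ≈ 11.356*I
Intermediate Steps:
K(N) = 1/20
√(-129 + K(22)) = √(-129 + 1/20) = √(-2579/20) = I*√12895/10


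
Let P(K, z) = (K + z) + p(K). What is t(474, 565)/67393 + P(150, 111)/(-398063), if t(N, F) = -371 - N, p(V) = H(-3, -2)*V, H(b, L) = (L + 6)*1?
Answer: -394388608/26826659759 ≈ -0.014701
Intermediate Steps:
H(b, L) = 6 + L (H(b, L) = (6 + L)*1 = 6 + L)
p(V) = 4*V (p(V) = (6 - 2)*V = 4*V)
P(K, z) = z + 5*K (P(K, z) = (K + z) + 4*K = z + 5*K)
t(474, 565)/67393 + P(150, 111)/(-398063) = (-371 - 1*474)/67393 + (111 + 5*150)/(-398063) = (-371 - 474)*(1/67393) + (111 + 750)*(-1/398063) = -845*1/67393 + 861*(-1/398063) = -845/67393 - 861/398063 = -394388608/26826659759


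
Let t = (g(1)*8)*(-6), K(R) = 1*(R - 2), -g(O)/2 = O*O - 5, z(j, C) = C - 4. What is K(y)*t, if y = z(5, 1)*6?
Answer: 7680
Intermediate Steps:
z(j, C) = -4 + C
g(O) = 10 - 2*O**2 (g(O) = -2*(O*O - 5) = -2*(O**2 - 5) = -2*(-5 + O**2) = 10 - 2*O**2)
y = -18 (y = (-4 + 1)*6 = -3*6 = -18)
K(R) = -2 + R (K(R) = 1*(-2 + R) = -2 + R)
t = -384 (t = ((10 - 2*1**2)*8)*(-6) = ((10 - 2*1)*8)*(-6) = ((10 - 2)*8)*(-6) = (8*8)*(-6) = 64*(-6) = -384)
K(y)*t = (-2 - 18)*(-384) = -20*(-384) = 7680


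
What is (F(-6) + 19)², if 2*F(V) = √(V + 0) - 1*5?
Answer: (33 + I*√6)²/4 ≈ 270.75 + 40.417*I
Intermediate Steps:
F(V) = -5/2 + √V/2 (F(V) = (√(V + 0) - 1*5)/2 = (√V - 5)/2 = (-5 + √V)/2 = -5/2 + √V/2)
(F(-6) + 19)² = ((-5/2 + √(-6)/2) + 19)² = ((-5/2 + (I*√6)/2) + 19)² = ((-5/2 + I*√6/2) + 19)² = (33/2 + I*√6/2)²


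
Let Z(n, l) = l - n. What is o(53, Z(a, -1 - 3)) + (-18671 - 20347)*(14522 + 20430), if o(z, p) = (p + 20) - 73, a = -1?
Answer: -1363757192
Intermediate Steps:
o(z, p) = -53 + p (o(z, p) = (20 + p) - 73 = -53 + p)
o(53, Z(a, -1 - 3)) + (-18671 - 20347)*(14522 + 20430) = (-53 + ((-1 - 3) - 1*(-1))) + (-18671 - 20347)*(14522 + 20430) = (-53 + (-4 + 1)) - 39018*34952 = (-53 - 3) - 1363757136 = -56 - 1363757136 = -1363757192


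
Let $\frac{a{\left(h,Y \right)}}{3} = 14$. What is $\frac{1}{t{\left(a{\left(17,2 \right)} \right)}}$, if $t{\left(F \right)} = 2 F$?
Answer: $\frac{1}{84} \approx 0.011905$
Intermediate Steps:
$a{\left(h,Y \right)} = 42$ ($a{\left(h,Y \right)} = 3 \cdot 14 = 42$)
$\frac{1}{t{\left(a{\left(17,2 \right)} \right)}} = \frac{1}{2 \cdot 42} = \frac{1}{84}$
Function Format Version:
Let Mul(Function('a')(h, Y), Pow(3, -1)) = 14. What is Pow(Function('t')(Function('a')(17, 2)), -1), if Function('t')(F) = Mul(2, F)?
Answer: Rational(1, 84) ≈ 0.011905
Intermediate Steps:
Function('a')(h, Y) = 42 (Function('a')(h, Y) = Mul(3, 14) = 42)
Pow(Function('t')(Function('a')(17, 2)), -1) = Pow(Mul(2, 42), -1) = Pow(84, -1) = Rational(1, 84)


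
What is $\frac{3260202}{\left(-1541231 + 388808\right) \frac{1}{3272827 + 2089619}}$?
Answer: $- \frac{1942517463788}{128047} \approx -1.517 \cdot 10^{7}$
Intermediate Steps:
$\frac{3260202}{\left(-1541231 + 388808\right) \frac{1}{3272827 + 2089619}} = \frac{3260202}{\left(-1152423\right) \frac{1}{5362446}} = \frac{3260202}{- \frac{384141}{1787482}} = 3260202 \left(- \frac{1787482}{384141}\right) = - \frac{1942517463788}{128047}$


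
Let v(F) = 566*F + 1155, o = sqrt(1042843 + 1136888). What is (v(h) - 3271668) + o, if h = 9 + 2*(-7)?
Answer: -3273343 + sqrt(2179731) ≈ -3.2719e+6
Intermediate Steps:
h = -5 (h = 9 - 14 = -5)
o = sqrt(2179731) ≈ 1476.4
v(F) = 1155 + 566*F
(v(h) - 3271668) + o = ((1155 + 566*(-5)) - 3271668) + sqrt(2179731) = ((1155 - 2830) - 3271668) + sqrt(2179731) = (-1675 - 3271668) + sqrt(2179731) = -3273343 + sqrt(2179731)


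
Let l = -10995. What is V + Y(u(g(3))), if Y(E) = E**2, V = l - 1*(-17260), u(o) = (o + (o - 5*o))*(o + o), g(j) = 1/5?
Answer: 3915661/625 ≈ 6265.1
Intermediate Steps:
g(j) = 1/5
u(o) = -6*o**2 (u(o) = (o - 4*o)*(2*o) = (-3*o)*(2*o) = -6*o**2)
V = 6265 (V = -10995 - 1*(-17260) = -10995 + 17260 = 6265)
V + Y(u(g(3))) = 6265 + (-6*(1/5)**2)**2 = 6265 + (-6*1/25)**2 = 6265 + (-6/25)**2 = 6265 + 36/625 = 3915661/625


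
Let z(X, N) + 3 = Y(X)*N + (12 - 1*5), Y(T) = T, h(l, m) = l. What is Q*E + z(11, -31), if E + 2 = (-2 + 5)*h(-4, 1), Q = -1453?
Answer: 20005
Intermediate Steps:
z(X, N) = 4 + N*X (z(X, N) = -3 + (X*N + (12 - 1*5)) = -3 + (N*X + (12 - 5)) = -3 + (N*X + 7) = -3 + (7 + N*X) = 4 + N*X)
E = -14 (E = -2 + (-2 + 5)*(-4) = -2 + 3*(-4) = -2 - 12 = -14)
Q*E + z(11, -31) = -1453*(-14) + (4 - 31*11) = 20342 + (4 - 341) = 20342 - 337 = 20005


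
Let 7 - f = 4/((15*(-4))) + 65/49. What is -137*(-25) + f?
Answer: 2521594/735 ≈ 3430.7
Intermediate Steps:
f = 4219/735 (f = 7 - (4/((15*(-4))) + 65/49) = 7 - (4/(-60) + 65*(1/49)) = 7 - (4*(-1/60) + 65/49) = 7 - (-1/15 + 65/49) = 7 - 1*926/735 = 7 - 926/735 = 4219/735 ≈ 5.7401)
-137*(-25) + f = -137*(-25) + 4219/735 = 3425 + 4219/735 = 2521594/735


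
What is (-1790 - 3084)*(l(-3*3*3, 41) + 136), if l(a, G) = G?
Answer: -862698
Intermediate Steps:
(-1790 - 3084)*(l(-3*3*3, 41) + 136) = (-1790 - 3084)*(41 + 136) = -4874*177 = -862698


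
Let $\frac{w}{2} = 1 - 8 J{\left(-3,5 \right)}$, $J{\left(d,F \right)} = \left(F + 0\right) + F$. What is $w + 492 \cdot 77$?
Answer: $37726$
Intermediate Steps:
$J{\left(d,F \right)} = 2 F$ ($J{\left(d,F \right)} = F + F = 2 F$)
$w = -158$ ($w = 2 \left(1 - 8 \cdot 2 \cdot 5\right) = 2 \left(1 - 80\right) = 2 \left(-79\right) = -158$)
$w + 492 \cdot 77 = -158 + 492 \cdot 77 = -158 + 37884 = 37726$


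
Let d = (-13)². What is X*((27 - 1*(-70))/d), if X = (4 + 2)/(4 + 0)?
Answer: 291/338 ≈ 0.86095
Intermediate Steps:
d = 169
X = 3/2 (X = 6/4 = 6*(¼) = 3/2 ≈ 1.5000)
X*((27 - 1*(-70))/d) = 3*((27 - 1*(-70))/169)/2 = 3*((27 + 70)*(1/169))/2 = 3*(97*(1/169))/2 = (3/2)*(97/169) = 291/338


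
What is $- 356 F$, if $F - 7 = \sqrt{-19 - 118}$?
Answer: $-2492 - 356 i \sqrt{137} \approx -2492.0 - 4166.9 i$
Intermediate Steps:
$F = 7 + i \sqrt{137}$ ($F = 7 + \sqrt{-19 - 118} = 7 + \sqrt{-137} = 7 + i \sqrt{137} \approx 7.0 + 11.705 i$)
$- 356 F = - 356 \left(7 + i \sqrt{137}\right) = -2492 - 356 i \sqrt{137}$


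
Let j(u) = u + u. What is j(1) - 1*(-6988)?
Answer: 6990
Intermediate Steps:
j(u) = 2*u
j(1) - 1*(-6988) = 2*1 - 1*(-6988) = 2 + 6988 = 6990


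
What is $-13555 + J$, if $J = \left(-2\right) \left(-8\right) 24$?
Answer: $-13171$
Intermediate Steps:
$J = 384$ ($J = 16 \cdot 24 = 384$)
$-13555 + J = -13555 + 384 = -13171$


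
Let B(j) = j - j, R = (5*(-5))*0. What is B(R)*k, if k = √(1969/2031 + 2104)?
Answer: 0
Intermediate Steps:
R = 0 (R = -25*0 = 0)
B(j) = 0
k = 13*√51378207/2031 (k = √(1969*(1/2031) + 2104) = √(1969/2031 + 2104) = √(4275193/2031) = 13*√51378207/2031 ≈ 45.880)
B(R)*k = 0*(13*√51378207/2031) = 0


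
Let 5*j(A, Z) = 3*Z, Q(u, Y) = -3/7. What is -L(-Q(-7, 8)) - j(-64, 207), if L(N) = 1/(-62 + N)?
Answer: -267616/2155 ≈ -124.18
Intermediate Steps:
Q(u, Y) = -3/7 (Q(u, Y) = -3*⅐ = -3/7)
j(A, Z) = 3*Z/5 (j(A, Z) = (3*Z)/5 = 3*Z/5)
-L(-Q(-7, 8)) - j(-64, 207) = -1/(-62 - 1*(-3/7)) - 3*207/5 = -1/(-62 + 3/7) - 1*621/5 = -1/(-431/7) - 621/5 = -1*(-7/431) - 621/5 = 7/431 - 621/5 = -267616/2155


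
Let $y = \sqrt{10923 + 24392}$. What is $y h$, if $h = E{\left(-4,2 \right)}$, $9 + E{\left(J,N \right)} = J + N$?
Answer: $- 11 \sqrt{35315} \approx -2067.2$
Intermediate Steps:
$y = \sqrt{35315} \approx 187.92$
$E{\left(J,N \right)} = -9 + J + N$ ($E{\left(J,N \right)} = -9 + \left(J + N\right) = -9 + J + N$)
$h = -11$ ($h = -9 - 4 + 2 = -11$)
$y h = \sqrt{35315} \left(-11\right) = - 11 \sqrt{35315}$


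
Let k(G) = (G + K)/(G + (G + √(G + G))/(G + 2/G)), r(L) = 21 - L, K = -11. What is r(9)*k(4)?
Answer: -297/17 + 27*√2/17 ≈ -15.224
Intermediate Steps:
k(G) = (-11 + G)/(G + (G + √2*√G)/(G + 2/G)) (k(G) = (G - 11)/(G + (G + √(G + G))/(G + 2/G)) = (-11 + G)/(G + (G + √(2*G))/(G + 2/G)) = (-11 + G)/(G + (G + √2*√G)/(G + 2/G)))
r(9)*k(4) = (21 - 1*9)*((-22 + 4³ - 11*4² + 2*4)/(4² + 4³ + 2*4 + √2*4^(3/2))) = (21 - 9)*((-22 + 64 - 11*16 + 8)/(16 + 64 + 8 + √2*8)) = 12*((-22 + 64 - 176 + 8)/(16 + 64 + 8 + 8*√2)) = 12*(-126/(88 + 8*√2)) = -1512/(88 + 8*√2)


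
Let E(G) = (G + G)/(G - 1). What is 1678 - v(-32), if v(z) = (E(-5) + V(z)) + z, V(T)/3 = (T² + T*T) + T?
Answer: -13019/3 ≈ -4339.7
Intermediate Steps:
V(T) = 3*T + 6*T² (V(T) = 3*((T² + T*T) + T) = 3*((T² + T²) + T) = 3*(2*T² + T) = 3*(T + 2*T²) = 3*T + 6*T²)
E(G) = 2*G/(-1 + G) (E(G) = (2*G)/(-1 + G) = 2*G/(-1 + G))
v(z) = 5/3 + z + 3*z*(1 + 2*z) (v(z) = (2*(-5)/(-1 - 5) + 3*z*(1 + 2*z)) + z = (2*(-5)/(-6) + 3*z*(1 + 2*z)) + z = (2*(-5)*(-⅙) + 3*z*(1 + 2*z)) + z = (5/3 + 3*z*(1 + 2*z)) + z = 5/3 + z + 3*z*(1 + 2*z))
1678 - v(-32) = 1678 - (5/3 + 4*(-32) + 6*(-32)²) = 1678 - (5/3 - 128 + 6*1024) = 1678 - (5/3 - 128 + 6144) = 1678 - 1*18053/3 = 1678 - 18053/3 = -13019/3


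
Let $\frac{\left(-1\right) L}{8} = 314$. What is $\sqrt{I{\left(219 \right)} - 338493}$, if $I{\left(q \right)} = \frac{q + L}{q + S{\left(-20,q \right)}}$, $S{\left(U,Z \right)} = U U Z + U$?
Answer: $\frac{20 i \sqrt{6523322851027}}{87799} \approx 581.8 i$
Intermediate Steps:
$L = -2512$ ($L = \left(-8\right) 314 = -2512$)
$S{\left(U,Z \right)} = U + Z U^{2}$ ($S{\left(U,Z \right)} = U^{2} Z + U = Z U^{2} + U = U + Z U^{2}$)
$I{\left(q \right)} = \frac{-2512 + q}{-20 + 401 q}$ ($I{\left(q \right)} = \frac{q - 2512}{q - 20 \left(1 - 20 q\right)} = \frac{-2512 + q}{q + \left(-20 + 400 q\right)} = \frac{-2512 + q}{-20 + 401 q}$)
$\sqrt{I{\left(219 \right)} - 338493} = \sqrt{\frac{-2512 + 219}{-20 + 401 \cdot 219} - 338493} = \sqrt{\frac{1}{-20 + 87819} \left(-2293\right) - 338493} = \sqrt{\frac{1}{87799} \left(-2293\right) - 338493} = \sqrt{- \frac{2293}{87799} - 338493} = \sqrt{- \frac{29719349200}{87799}} = \frac{20 i \sqrt{6523322851027}}{87799}$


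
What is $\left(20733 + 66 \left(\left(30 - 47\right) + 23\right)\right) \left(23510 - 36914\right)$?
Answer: $-283213116$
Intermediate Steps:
$\left(20733 + 66 \left(\left(30 - 47\right) + 23\right)\right) \left(23510 - 36914\right) = \left(20733 + 66 \left(-17 + 23\right)\right) \left(-13404\right) = \left(20733 + 66 \cdot 6\right) \left(-13404\right) = \left(20733 + 396\right) \left(-13404\right) = 21129 \left(-13404\right) = -283213116$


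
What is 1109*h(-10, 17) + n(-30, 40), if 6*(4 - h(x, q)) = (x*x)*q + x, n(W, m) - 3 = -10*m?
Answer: -924988/3 ≈ -3.0833e+5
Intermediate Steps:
n(W, m) = 3 - 10*m
h(x, q) = 4 - x/6 - q*x**2/6 (h(x, q) = 4 - ((x*x)*q + x)/6 = 4 - (x**2*q + x)/6 = 4 - (q*x**2 + x)/6 = 4 - (x + q*x**2)/6 = 4 + (-x/6 - q*x**2/6) = 4 - x/6 - q*x**2/6)
1109*h(-10, 17) + n(-30, 40) = 1109*(4 - 1/6*(-10) - 1/6*17*(-10)**2) + (3 - 10*40) = 1109*(4 + 5/3 - 1/6*17*100) + (3 - 400) = 1109*(4 + 5/3 - 850/3) - 397 = 1109*(-833/3) - 397 = -923797/3 - 397 = -924988/3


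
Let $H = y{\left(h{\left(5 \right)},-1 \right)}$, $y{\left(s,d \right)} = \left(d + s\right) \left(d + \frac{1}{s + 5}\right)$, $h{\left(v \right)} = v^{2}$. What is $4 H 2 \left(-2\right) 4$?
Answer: $\frac{7424}{5} \approx 1484.8$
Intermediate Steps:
$y{\left(s,d \right)} = \left(d + s\right) \left(d + \frac{1}{5 + s}\right)$
$H = - \frac{116}{5}$ ($H = \frac{-1 + 5^{2} + 5 \left(-1\right)^{2} - \left(5^{2}\right)^{2} + 5^{2} \left(-1\right)^{2} + 5 \left(-1\right) 5^{2}}{5 + 5^{2}} = \frac{-1 + 25 + 5 \cdot 1 - 25^{2} + 25 \cdot 1 + 5 \left(-1\right) 25}{5 + 25} = \frac{-1 + 25 + 5 - 625 + 25 - 125}{30} = \frac{1}{30} \left(-696\right) = - \frac{116}{5} \approx -23.2$)
$4 H 2 \left(-2\right) 4 = 4 \left(- \frac{116}{5}\right) 2 \left(-2\right) 4 = - \frac{464 \left(\left(-4\right) 4\right)}{5} = \left(- \frac{464}{5}\right) \left(-16\right) = \frac{7424}{5}$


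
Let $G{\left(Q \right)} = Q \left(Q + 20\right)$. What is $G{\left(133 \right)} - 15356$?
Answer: $4993$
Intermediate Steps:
$G{\left(Q \right)} = Q \left(20 + Q\right)$
$G{\left(133 \right)} - 15356 = 133 \left(20 + 133\right) - 15356 = 133 \cdot 153 - 15356 = 20349 - 15356 = 4993$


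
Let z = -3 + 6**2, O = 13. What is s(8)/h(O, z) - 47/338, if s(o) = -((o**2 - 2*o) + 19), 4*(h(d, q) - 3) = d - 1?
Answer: -5732/507 ≈ -11.306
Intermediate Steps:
z = 33 (z = -3 + 36 = 33)
h(d, q) = 11/4 + d/4 (h(d, q) = 3 + (d - 1)/4 = 3 + (-1 + d)/4 = 3 + (-1/4 + d/4) = 11/4 + d/4)
s(o) = -19 - o**2 + 2*o (s(o) = -(19 + o**2 - 2*o) = -19 - o**2 + 2*o)
s(8)/h(O, z) - 47/338 = (-19 - 1*8**2 + 2*8)/(11/4 + (1/4)*13) - 47/338 = (-19 - 1*64 + 16)/(11/4 + 13/4) - 47*1/338 = (-19 - 64 + 16)/6 - 47/338 = -67*1/6 - 47/338 = -67/6 - 47/338 = -5732/507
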